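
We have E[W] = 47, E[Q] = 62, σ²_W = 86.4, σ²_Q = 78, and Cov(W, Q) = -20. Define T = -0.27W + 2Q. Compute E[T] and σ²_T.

E[T] = 111.31, σ²_T = 339.89856

E[T] = (-0.27)·E[W] + 2·E[Q] = (-0.27)·47 + 2·62 = 111.31.
σ²_T = a²·σ²_W + b²·σ²_Q + 2ab·Cov(W, Q) with a = -0.27, b = 2.
= (-0.27)²·86.4 + 2²·78 + 2·(-0.27)·2·(-20)
= 6.29856 + 312 + 21.6 = 339.89856.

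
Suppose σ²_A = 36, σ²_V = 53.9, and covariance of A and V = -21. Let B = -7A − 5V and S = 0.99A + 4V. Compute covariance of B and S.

covariance of B and S = -635.53

By bilinearity, covariance of B and S = ac·σ²_A + bd·σ²_V + (ad+bc)·covariance of A and V, with a=-7, b=-5, c=0.99, d=4.
ac·σ²_A = (-7)·0.99·36 = -249.48
bd·σ²_V = (-5)·4·53.9 = -1078
(ad+bc)·covariance of A and V = (-32.95)·(-21) = 691.95
covariance of B and S = -249.48 + (-1078) + 691.95 = -635.53.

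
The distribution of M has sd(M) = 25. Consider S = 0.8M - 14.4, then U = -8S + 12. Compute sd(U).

sd(U) = 160

sd(S) = |0.8|·25 = 20.
sd(U) = |-8|·20 = 160.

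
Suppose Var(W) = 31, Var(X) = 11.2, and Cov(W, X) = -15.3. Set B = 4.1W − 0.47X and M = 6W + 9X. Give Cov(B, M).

Cov(B, M) = 193.8

By bilinearity, Cov(B, M) = ac·Var(W) + bd·Var(X) + (ad+bc)·Cov(W, X), with a=4.1, b=-0.47, c=6, d=9.
ac·Var(W) = 4.1·6·31 = 762.6
bd·Var(X) = (-0.47)·9·11.2 = -47.376
(ad+bc)·Cov(W, X) = (34.08)·(-15.3) = -521.424
Cov(B, M) = 762.6 + (-47.376) + (-521.424) = 193.8.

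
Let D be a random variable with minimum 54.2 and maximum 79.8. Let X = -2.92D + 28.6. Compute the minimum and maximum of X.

a = -2.92 < 0, so order reverses: min(X) = a·max(D)+b = (-2.92)·79.8 + 28.6 = -204.416; max(X) = a·min(D)+b = (-2.92)·54.2 + 28.6 = -129.664.

min(X) = -204.416, max(X) = -129.664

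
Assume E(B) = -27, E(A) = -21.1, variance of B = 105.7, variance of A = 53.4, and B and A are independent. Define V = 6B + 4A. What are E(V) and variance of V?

E(V) = -246.4, variance of V = 4659.6

E(V) = 6·E(B) + 4·E(A) = 6·(-27) + 4·(-21.1) = -246.4.
variance of V = a²·variance of B + b²·variance of A + 2ab·Cov(B, A) with a = 6, b = 4.
Independence gives Cov(B, A) = 0.
= 6²·105.7 + 4²·53.4 + 2·6·4·0
= 3805.2 + 854.4 + 0 = 4659.6.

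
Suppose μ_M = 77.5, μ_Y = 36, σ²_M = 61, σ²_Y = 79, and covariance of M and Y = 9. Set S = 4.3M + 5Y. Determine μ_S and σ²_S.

μ_S = 4.3·μ_M + 5·μ_Y = 4.3·77.5 + 5·36 = 513.25.
σ²_S = a²·σ²_M + b²·σ²_Y + 2ab·covariance of M and Y with a = 4.3, b = 5.
= 4.3²·61 + 5²·79 + 2·4.3·5·9
= 1127.89 + 1975 + 387 = 3489.89.

μ_S = 513.25, σ²_S = 3489.89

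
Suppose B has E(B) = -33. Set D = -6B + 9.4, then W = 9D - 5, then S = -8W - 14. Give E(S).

E(S) = -14906.8

E(D) = (-6)·(-33) + 9.4 = 207.4.
E(W) = 9·207.4 + (-5) = 1861.6.
E(S) = (-8)·1861.6 + (-14) = -14906.8.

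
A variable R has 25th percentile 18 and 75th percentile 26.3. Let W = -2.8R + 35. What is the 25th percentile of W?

Since a = -2.8 < 0 the transformation is decreasing, reversing order: the 25th percentile of W corresponds to the 75th percentile of R.
So P_{25}(W) = a·P_{75}(R) + b = (-2.8)·26.3 + 35 = -38.64.

25th percentile of W = -38.64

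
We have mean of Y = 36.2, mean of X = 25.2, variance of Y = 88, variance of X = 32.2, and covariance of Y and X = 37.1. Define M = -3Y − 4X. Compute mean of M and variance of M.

mean of M = (-3)·mean of Y + (-4)·mean of X = (-3)·36.2 + (-4)·25.2 = -209.4.
variance of M = a²·variance of Y + b²·variance of X + 2ab·covariance of Y and X with a = -3, b = -4.
= (-3)²·88 + (-4)²·32.2 + 2·(-3)·(-4)·37.1
= 792 + 515.2 + 890.4 = 2197.6.

mean of M = -209.4, variance of M = 2197.6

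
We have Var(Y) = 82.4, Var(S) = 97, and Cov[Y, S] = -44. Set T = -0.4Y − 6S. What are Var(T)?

Var(T) = 3293.984

Var(T) = a²·Var(Y) + b²·Var(S) + 2ab·Cov[Y, S] with a = -0.4, b = -6.
= (-0.4)²·82.4 + (-6)²·97 + 2·(-0.4)·(-6)·(-44)
= 13.184 + 3492 + (-211.2) = 3293.984.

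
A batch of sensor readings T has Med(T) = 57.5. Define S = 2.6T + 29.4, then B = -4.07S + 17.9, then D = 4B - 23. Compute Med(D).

Med(D) = -2863.892

Med(S) = 2.6·57.5 + 29.4 = 178.9.
Med(B) = (-4.07)·178.9 + 17.9 = -710.223.
Med(D) = 4·(-710.223) + (-23) = -2863.892.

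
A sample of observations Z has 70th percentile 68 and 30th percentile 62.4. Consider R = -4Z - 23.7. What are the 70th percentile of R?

70th percentile of R = -273.3

Since a = -4 < 0 the transformation is decreasing, reversing order: the 70th percentile of R corresponds to the 30th percentile of Z.
So P_{70}(R) = a·P_{30}(Z) + b = (-4)·62.4 + (-23.7) = -273.3.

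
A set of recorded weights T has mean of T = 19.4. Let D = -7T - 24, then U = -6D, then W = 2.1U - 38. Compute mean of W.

mean of W = 1975.48

mean of D = (-7)·19.4 + (-24) = -159.8.
mean of U = (-6)·(-159.8) = 958.8.
mean of W = 2.1·958.8 + (-38) = 1975.48.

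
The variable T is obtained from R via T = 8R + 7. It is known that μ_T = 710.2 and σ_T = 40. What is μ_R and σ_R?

From T = 8R + 7: μ_T = a·μ_R + b, so μ_R = (μ_T − b)/a = (710.2 − 7)/8 = 87.9.
σ_T = |a|·σ_R, so σ_R = 40/|8| = 5.

μ_R = 87.9, σ_R = 5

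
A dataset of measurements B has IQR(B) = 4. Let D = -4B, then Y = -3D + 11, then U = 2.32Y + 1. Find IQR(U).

IQR(D) = |-4|·4 = 16.
IQR(Y) = |-3|·16 = 48.
IQR(U) = |2.32|·48 = 111.36.

IQR(U) = 111.36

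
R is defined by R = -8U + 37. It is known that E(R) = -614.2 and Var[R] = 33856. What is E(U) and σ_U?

E(U) = 81.4, σ_U = 23

From R = -8U + 37: E(R) = a·E(U) + b, so E(U) = (E(R) − b)/a = (-614.2 − 37)/(-8) = 81.4.
σ_R = √33856 = 184.
σ_R = |a|·σ_U, so σ_U = 184/|-8| = 23.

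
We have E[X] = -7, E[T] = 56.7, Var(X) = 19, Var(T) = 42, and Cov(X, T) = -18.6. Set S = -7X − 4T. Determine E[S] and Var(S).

E[S] = -177.8, Var(S) = 561.4

E[S] = (-7)·E[X] + (-4)·E[T] = (-7)·(-7) + (-4)·56.7 = -177.8.
Var(S) = a²·Var(X) + b²·Var(T) + 2ab·Cov(X, T) with a = -7, b = -4.
= (-7)²·19 + (-4)²·42 + 2·(-7)·(-4)·(-18.6)
= 931 + 672 + (-1041.6) = 561.4.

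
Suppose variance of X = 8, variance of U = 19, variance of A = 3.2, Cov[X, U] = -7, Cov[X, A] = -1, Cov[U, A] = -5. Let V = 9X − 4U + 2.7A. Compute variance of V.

variance of V = 1538.728

variance of V = a²·variance of X + b²·variance of U + c²·variance of A + 2ab·Cov[X, U] + 2ac·Cov[X, A] + 2bc·Cov[U, A], with a = 9, b = -4, c = 2.7.
= 648 + 304 + 23.328 + 504 + (-48.6) + 108
= 1538.728.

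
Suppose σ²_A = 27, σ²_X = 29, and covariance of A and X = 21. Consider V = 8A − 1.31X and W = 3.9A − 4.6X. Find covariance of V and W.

covariance of V and W = 137.065

By bilinearity, covariance of V and W = ac·σ²_A + bd·σ²_X + (ad+bc)·covariance of A and X, with a=8, b=-1.31, c=3.9, d=-4.6.
ac·σ²_A = 8·3.9·27 = 842.4
bd·σ²_X = (-1.31)·(-4.6)·29 = 174.754
(ad+bc)·covariance of A and X = (-41.909)·21 = -880.089
covariance of V and W = 842.4 + 174.754 + (-880.089) = 137.065.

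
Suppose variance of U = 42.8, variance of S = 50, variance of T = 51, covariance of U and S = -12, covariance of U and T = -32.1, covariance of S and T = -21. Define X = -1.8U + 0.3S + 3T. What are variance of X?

variance of X = a²·variance of U + b²·variance of S + c²·variance of T + 2ab·covariance of U and S + 2ac·covariance of U and T + 2bc·covariance of S and T, with a = -1.8, b = 0.3, c = 3.
= 138.672 + 4.5 + 459 + 12.96 + 346.68 + (-37.8)
= 924.012.

variance of X = 924.012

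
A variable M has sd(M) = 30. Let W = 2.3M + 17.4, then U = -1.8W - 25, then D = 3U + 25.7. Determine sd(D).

sd(W) = |2.3|·30 = 69.
sd(U) = |-1.8|·69 = 124.2.
sd(D) = |3|·124.2 = 372.6.

sd(D) = 372.6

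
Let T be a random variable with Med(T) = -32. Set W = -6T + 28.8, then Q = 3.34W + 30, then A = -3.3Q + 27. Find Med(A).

Med(A) = -2505.6576

Med(W) = (-6)·(-32) + 28.8 = 220.8.
Med(Q) = 3.34·220.8 + 30 = 767.472.
Med(A) = (-3.3)·767.472 + 27 = -2505.6576.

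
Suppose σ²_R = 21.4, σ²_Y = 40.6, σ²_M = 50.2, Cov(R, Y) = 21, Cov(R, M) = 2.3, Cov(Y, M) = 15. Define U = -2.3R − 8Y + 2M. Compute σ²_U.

σ²_U = a²·σ²_R + b²·σ²_Y + c²·σ²_M + 2ab·Cov(R, Y) + 2ac·Cov(R, M) + 2bc·Cov(Y, M), with a = -2.3, b = -8, c = 2.
= 113.206 + 2598.4 + 200.8 + 772.8 + (-21.16) + (-480)
= 3184.046.

σ²_U = 3184.046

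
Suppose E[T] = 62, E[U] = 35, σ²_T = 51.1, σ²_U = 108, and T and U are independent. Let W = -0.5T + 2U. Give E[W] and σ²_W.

E[W] = (-0.5)·E[T] + 2·E[U] = (-0.5)·62 + 2·35 = 39.
σ²_W = a²·σ²_T + b²·σ²_U + 2ab·Cov[T, U] with a = -0.5, b = 2.
Independence gives Cov[T, U] = 0.
= (-0.5)²·51.1 + 2²·108 + 2·(-0.5)·2·0
= 12.775 + 432 + 0 = 444.775.

E[W] = 39, σ²_W = 444.775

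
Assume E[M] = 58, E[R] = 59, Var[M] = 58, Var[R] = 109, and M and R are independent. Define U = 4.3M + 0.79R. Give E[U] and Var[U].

E[U] = 4.3·E[M] + 0.79·E[R] = 4.3·58 + 0.79·59 = 296.01.
Var[U] = a²·Var[M] + b²·Var[R] + 2ab·covariance of M and R with a = 4.3, b = 0.79.
Independence gives covariance of M and R = 0.
= 4.3²·58 + 0.79²·109 + 2·4.3·0.79·0
= 1072.42 + 68.0269 + 0 = 1140.4469.

E[U] = 296.01, Var[U] = 1140.4469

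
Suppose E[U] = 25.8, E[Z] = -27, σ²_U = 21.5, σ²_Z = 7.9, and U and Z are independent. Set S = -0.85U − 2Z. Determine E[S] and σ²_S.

E[S] = (-0.85)·E[U] + (-2)·E[Z] = (-0.85)·25.8 + (-2)·(-27) = 32.07.
σ²_S = a²·σ²_U + b²·σ²_Z + 2ab·covariance of U and Z with a = -0.85, b = -2.
Independence gives covariance of U and Z = 0.
= (-0.85)²·21.5 + (-2)²·7.9 + 2·(-0.85)·(-2)·0
= 15.53375 + 31.6 + 0 = 47.13375.

E[S] = 32.07, σ²_S = 47.13375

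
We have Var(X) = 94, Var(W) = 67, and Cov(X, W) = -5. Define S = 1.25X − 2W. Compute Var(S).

Var(S) = a²·Var(X) + b²·Var(W) + 2ab·Cov(X, W) with a = 1.25, b = -2.
= 1.25²·94 + (-2)²·67 + 2·1.25·(-2)·(-5)
= 146.875 + 268 + 25 = 439.875.

Var(S) = 439.875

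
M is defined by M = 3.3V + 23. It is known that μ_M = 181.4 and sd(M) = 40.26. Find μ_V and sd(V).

μ_V = 48, sd(V) = 12.2

From M = 3.3V + 23: μ_M = a·μ_V + b, so μ_V = (μ_M − b)/a = (181.4 − 23)/3.3 = 48.
sd(M) = |a|·sd(V), so sd(V) = 40.26/|3.3| = 12.2.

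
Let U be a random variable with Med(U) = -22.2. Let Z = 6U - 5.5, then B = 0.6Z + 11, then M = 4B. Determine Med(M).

Med(M) = -288.88

Med(Z) = 6·(-22.2) + (-5.5) = -138.7.
Med(B) = 0.6·(-138.7) + 11 = -72.22.
Med(M) = 4·(-72.22) = -288.88.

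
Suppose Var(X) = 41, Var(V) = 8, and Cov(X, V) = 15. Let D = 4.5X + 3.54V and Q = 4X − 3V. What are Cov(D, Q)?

By bilinearity, Cov(D, Q) = ac·Var(X) + bd·Var(V) + (ad+bc)·Cov(X, V), with a=4.5, b=3.54, c=4, d=-3.
ac·Var(X) = 4.5·4·41 = 738
bd·Var(V) = 3.54·(-3)·8 = -84.96
(ad+bc)·Cov(X, V) = (0.66)·15 = 9.9
Cov(D, Q) = 738 + (-84.96) + 9.9 = 662.94.

Cov(D, Q) = 662.94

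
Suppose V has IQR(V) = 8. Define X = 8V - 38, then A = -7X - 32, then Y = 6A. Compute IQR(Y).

IQR(X) = |8|·8 = 64.
IQR(A) = |-7|·64 = 448.
IQR(Y) = |6|·448 = 2688.

IQR(Y) = 2688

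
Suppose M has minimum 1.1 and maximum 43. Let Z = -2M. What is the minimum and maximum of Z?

a = -2 < 0, so order reverses: min(Z) = a·max(M)+b = (-2)·43 = -86; max(Z) = a·min(M)+b = (-2)·1.1 = -2.2.

min(Z) = -86, max(Z) = -2.2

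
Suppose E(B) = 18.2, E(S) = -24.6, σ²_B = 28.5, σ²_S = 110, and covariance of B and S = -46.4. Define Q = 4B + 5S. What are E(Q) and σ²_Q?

E(Q) = -50.2, σ²_Q = 1350

E(Q) = 4·E(B) + 5·E(S) = 4·18.2 + 5·(-24.6) = -50.2.
σ²_Q = a²·σ²_B + b²·σ²_S + 2ab·covariance of B and S with a = 4, b = 5.
= 4²·28.5 + 5²·110 + 2·4·5·(-46.4)
= 456 + 2750 + (-1856) = 1350.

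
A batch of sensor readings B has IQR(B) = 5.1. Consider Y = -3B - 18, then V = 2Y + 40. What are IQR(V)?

IQR(V) = 30.6

IQR(Y) = |-3|·5.1 = 15.3.
IQR(V) = |2|·15.3 = 30.6.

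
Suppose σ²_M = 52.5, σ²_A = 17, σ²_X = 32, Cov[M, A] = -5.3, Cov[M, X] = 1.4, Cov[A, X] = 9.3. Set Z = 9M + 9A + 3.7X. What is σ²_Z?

σ²_Z = 5921.6

σ²_Z = a²·σ²_M + b²·σ²_A + c²·σ²_X + 2ab·Cov[M, A] + 2ac·Cov[M, X] + 2bc·Cov[A, X], with a = 9, b = 9, c = 3.7.
= 4252.5 + 1377 + 438.08 + (-858.6) + 93.24 + 619.38
= 5921.6.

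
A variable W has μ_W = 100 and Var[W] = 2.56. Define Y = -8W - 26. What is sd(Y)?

sd(Y) = 12.8

Y = -8W - 26 is linear with a = -8, b = -26.
sd(W) = √2.56 = 1.6.
sd(Y) = |a|·sd(W) = |-8|·1.6 = 12.8.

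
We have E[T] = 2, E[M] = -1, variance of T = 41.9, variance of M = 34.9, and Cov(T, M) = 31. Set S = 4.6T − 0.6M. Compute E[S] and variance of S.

E[S] = 9.8, variance of S = 728.048

E[S] = 4.6·E[T] + (-0.6)·E[M] = 4.6·2 + (-0.6)·(-1) = 9.8.
variance of S = a²·variance of T + b²·variance of M + 2ab·Cov(T, M) with a = 4.6, b = -0.6.
= 4.6²·41.9 + (-0.6)²·34.9 + 2·4.6·(-0.6)·31
= 886.604 + 12.564 + (-171.12) = 728.048.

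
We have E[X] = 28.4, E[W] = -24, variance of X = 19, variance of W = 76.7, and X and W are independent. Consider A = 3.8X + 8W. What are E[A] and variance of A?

E[A] = -84.08, variance of A = 5183.16

E[A] = 3.8·E[X] + 8·E[W] = 3.8·28.4 + 8·(-24) = -84.08.
variance of A = a²·variance of X + b²·variance of W + 2ab·covariance of X and W with a = 3.8, b = 8.
Independence gives covariance of X and W = 0.
= 3.8²·19 + 8²·76.7 + 2·3.8·8·0
= 274.36 + 4908.8 + 0 = 5183.16.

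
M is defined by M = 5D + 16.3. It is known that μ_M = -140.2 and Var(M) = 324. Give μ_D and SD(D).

From M = 5D + 16.3: μ_M = a·μ_D + b, so μ_D = (μ_M − b)/a = (-140.2 − 16.3)/5 = -31.3.
SD(M) = √324 = 18.
SD(M) = |a|·SD(D), so SD(D) = 18/|5| = 3.6.

μ_D = -31.3, SD(D) = 3.6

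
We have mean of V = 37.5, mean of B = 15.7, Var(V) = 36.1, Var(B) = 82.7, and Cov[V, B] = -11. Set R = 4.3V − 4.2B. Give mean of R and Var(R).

mean of R = 4.3·mean of V + (-4.2)·mean of B = 4.3·37.5 + (-4.2)·15.7 = 95.31.
Var(R) = a²·Var(V) + b²·Var(B) + 2ab·Cov[V, B] with a = 4.3, b = -4.2.
= 4.3²·36.1 + (-4.2)²·82.7 + 2·4.3·(-4.2)·(-11)
= 667.489 + 1458.828 + 397.32 = 2523.637.

mean of R = 95.31, Var(R) = 2523.637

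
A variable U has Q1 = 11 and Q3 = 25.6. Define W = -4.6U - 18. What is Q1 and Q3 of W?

a = -4.6 < 0 reverses order: Q1(W) comes from Q3(U), Q3(W) from Q1(U).
Q1(W) = (-4.6)·25.6 + (-18) = -135.76; Q3(W) = (-4.6)·11 + (-18) = -68.6.

Q1(W) = -135.76, Q3(W) = -68.6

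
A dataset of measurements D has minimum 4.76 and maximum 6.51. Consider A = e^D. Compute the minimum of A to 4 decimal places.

e^D is increasing on this domain, so min(A) comes from min(D) = 4.76: min(A) = exp(4.76) ≈ 116.7459.

min(A) = 116.7459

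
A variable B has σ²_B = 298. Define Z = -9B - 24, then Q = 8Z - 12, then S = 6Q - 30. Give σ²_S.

σ²_Z = (-9)²·298 = 24138.
σ²_Q = 8²·24138 = 1544832.
σ²_S = 6²·1544832 = 55613952.

σ²_S = 55613952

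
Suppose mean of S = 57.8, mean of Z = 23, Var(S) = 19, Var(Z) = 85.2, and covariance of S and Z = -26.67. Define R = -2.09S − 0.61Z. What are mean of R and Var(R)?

mean of R = (-2.09)·mean of S + (-0.61)·mean of Z = (-2.09)·57.8 + (-0.61)·23 = -134.832.
Var(R) = a²·Var(S) + b²·Var(Z) + 2ab·covariance of S and Z with a = -2.09, b = -0.61.
= (-2.09)²·19 + (-0.61)²·85.2 + 2·(-2.09)·(-0.61)·(-26.67)
= 82.9939 + 31.70292 + (-68.003166) = 46.693654.

mean of R = -134.832, Var(R) = 46.693654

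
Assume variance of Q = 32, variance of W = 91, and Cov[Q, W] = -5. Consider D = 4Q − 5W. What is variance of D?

variance of D = a²·variance of Q + b²·variance of W + 2ab·Cov[Q, W] with a = 4, b = -5.
= 4²·32 + (-5)²·91 + 2·4·(-5)·(-5)
= 512 + 2275 + 200 = 2987.

variance of D = 2987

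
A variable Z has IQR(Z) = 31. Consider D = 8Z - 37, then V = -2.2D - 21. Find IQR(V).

IQR(D) = |8|·31 = 248.
IQR(V) = |-2.2|·248 = 545.6.

IQR(V) = 545.6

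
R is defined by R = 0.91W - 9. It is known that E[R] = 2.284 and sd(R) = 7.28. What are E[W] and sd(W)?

From R = 0.91W - 9: E[R] = a·E[W] + b, so E[W] = (E[R] − b)/a = (2.284 − (-9))/0.91 = 12.4.
sd(R) = |a|·sd(W), so sd(W) = 7.28/|0.91| = 8.

E[W] = 12.4, sd(W) = 8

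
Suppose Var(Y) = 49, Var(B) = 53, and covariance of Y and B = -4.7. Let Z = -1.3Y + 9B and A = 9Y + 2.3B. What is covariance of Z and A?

By bilinearity, covariance of Z and A = ac·Var(Y) + bd·Var(B) + (ad+bc)·covariance of Y and B, with a=-1.3, b=9, c=9, d=2.3.
ac·Var(Y) = (-1.3)·9·49 = -573.3
bd·Var(B) = 9·2.3·53 = 1097.1
(ad+bc)·covariance of Y and B = (78.01)·(-4.7) = -366.647
covariance of Z and A = -573.3 + 1097.1 + (-366.647) = 157.153.

covariance of Z and A = 157.153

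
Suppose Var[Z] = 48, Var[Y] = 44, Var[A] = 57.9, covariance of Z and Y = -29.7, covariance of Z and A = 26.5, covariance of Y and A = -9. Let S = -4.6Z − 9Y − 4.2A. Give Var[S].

Var[S] = a²·Var[Z] + b²·Var[Y] + c²·Var[A] + 2ab·covariance of Z and Y + 2ac·covariance of Z and A + 2bc·covariance of Y and A, with a = -4.6, b = -9, c = -4.2.
= 1015.68 + 3564 + 1021.356 + (-2459.16) + 1023.96 + (-680.4)
= 3485.436.

Var[S] = 3485.436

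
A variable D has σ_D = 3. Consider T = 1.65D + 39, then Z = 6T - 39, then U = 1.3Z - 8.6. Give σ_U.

σ_T = |1.65|·3 = 4.95.
σ_Z = |6|·4.95 = 29.7.
σ_U = |1.3|·29.7 = 38.61.

σ_U = 38.61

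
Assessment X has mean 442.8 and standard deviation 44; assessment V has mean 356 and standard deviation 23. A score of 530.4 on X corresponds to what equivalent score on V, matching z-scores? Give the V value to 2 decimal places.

V = 401.79

z = (530.4 − 442.8)/44 ≈ 1.9909.
V = 356 + z·23 = 356 + (530.4 − 442.8)·23/44 ≈ 401.79.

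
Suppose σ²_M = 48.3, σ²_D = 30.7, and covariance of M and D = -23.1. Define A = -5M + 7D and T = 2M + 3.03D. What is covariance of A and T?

covariance of A and T = 194.712

By bilinearity, covariance of A and T = ac·σ²_M + bd·σ²_D + (ad+bc)·covariance of M and D, with a=-5, b=7, c=2, d=3.03.
ac·σ²_M = (-5)·2·48.3 = -483
bd·σ²_D = 7·3.03·30.7 = 651.147
(ad+bc)·covariance of M and D = (-1.15)·(-23.1) = 26.565
covariance of A and T = -483 + 651.147 + 26.565 = 194.712.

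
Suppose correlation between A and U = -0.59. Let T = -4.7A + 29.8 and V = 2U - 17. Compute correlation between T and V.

correlation between T and V = 0.59

Linear rescalings preserve |correlation|; the slopes -4.7 and 2 have opposite signs, so the correlation flips sign: correlation between T and V = −correlation between A and U = 0.59.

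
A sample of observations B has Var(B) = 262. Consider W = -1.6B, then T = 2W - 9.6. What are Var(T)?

Var(T) = 2682.88

Var(W) = (-1.6)²·262 = 670.72.
Var(T) = 2²·670.72 = 2682.88.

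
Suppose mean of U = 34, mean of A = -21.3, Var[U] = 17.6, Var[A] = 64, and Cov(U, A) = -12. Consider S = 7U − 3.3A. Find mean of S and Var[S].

mean of S = 308.29, Var[S] = 2113.76

mean of S = 7·mean of U + (-3.3)·mean of A = 7·34 + (-3.3)·(-21.3) = 308.29.
Var[S] = a²·Var[U] + b²·Var[A] + 2ab·Cov(U, A) with a = 7, b = -3.3.
= 7²·17.6 + (-3.3)²·64 + 2·7·(-3.3)·(-12)
= 862.4 + 696.96 + 554.4 = 2113.76.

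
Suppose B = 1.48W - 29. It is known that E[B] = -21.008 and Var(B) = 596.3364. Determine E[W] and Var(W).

From B = 1.48W - 29: E[B] = a·E[W] + b, so E[W] = (E[B] − b)/a = (-21.008 − (-29))/1.48 = 5.4.
Var(B) = a²·Var(W), so Var(W) = 596.3364/1.48² = 272.25.

E[W] = 5.4, Var(W) = 272.25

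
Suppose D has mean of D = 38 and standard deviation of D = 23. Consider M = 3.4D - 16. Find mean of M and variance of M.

mean of M = 113.2, variance of M = 6115.24

M = 3.4D - 16 is linear with a = 3.4, b = -16.
mean of M = a·mean of D + b = 3.4·38 + (-16) = 113.2.
variance of D = 23² = 529.
variance of M = a²·variance of D = 3.4²·529 = 6115.24 (the additive constant -16 does not affect variance).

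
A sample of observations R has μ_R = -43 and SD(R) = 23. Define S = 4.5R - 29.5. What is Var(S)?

Var(S) = 10712.25

S = 4.5R - 29.5 is linear with a = 4.5, b = -29.5.
Var(R) = 23² = 529.
Var(S) = a²·Var(R) = 4.5²·529 = 10712.25 (the additive constant -29.5 does not affect variance).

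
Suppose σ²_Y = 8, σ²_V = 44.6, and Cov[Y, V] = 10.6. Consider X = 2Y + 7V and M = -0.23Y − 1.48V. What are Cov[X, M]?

Cov[X, M] = -514.178

By bilinearity, Cov[X, M] = ac·σ²_Y + bd·σ²_V + (ad+bc)·Cov[Y, V], with a=2, b=7, c=-0.23, d=-1.48.
ac·σ²_Y = 2·(-0.23)·8 = -3.68
bd·σ²_V = 7·(-1.48)·44.6 = -462.056
(ad+bc)·Cov[Y, V] = (-4.57)·10.6 = -48.442
Cov[X, M] = -3.68 + (-462.056) + (-48.442) = -514.178.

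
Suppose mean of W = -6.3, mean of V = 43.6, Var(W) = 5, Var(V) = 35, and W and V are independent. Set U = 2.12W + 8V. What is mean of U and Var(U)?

mean of U = 335.444, Var(U) = 2262.472

mean of U = 2.12·mean of W + 8·mean of V = 2.12·(-6.3) + 8·43.6 = 335.444.
Var(U) = a²·Var(W) + b²·Var(V) + 2ab·Cov(W, V) with a = 2.12, b = 8.
Independence gives Cov(W, V) = 0.
= 2.12²·5 + 8²·35 + 2·2.12·8·0
= 22.472 + 2240 + 0 = 2262.472.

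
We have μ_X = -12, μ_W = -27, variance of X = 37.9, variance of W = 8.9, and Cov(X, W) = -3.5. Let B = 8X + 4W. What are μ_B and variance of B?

μ_B = -204, variance of B = 2344

μ_B = 8·μ_X + 4·μ_W = 8·(-12) + 4·(-27) = -204.
variance of B = a²·variance of X + b²·variance of W + 2ab·Cov(X, W) with a = 8, b = 4.
= 8²·37.9 + 4²·8.9 + 2·8·4·(-3.5)
= 2425.6 + 142.4 + (-224) = 2344.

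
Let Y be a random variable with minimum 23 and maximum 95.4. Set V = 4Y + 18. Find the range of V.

Range(V) = 289.6

Range of Y = 95.4 − 23 = 72.4.
Range(V) = |a|·Range(Y) = |4|·72.4 = 289.6.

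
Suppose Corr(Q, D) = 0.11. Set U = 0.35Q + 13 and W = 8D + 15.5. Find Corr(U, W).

Corr(U, W) = 0.11

Linear rescalings preserve correlation up to sign; here the slopes 0.35 and 8 have the same sign, so Corr(U, W) = Corr(Q, D) = 0.11.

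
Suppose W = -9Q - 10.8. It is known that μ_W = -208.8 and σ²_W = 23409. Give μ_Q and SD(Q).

From W = -9Q - 10.8: μ_W = a·μ_Q + b, so μ_Q = (μ_W − b)/a = (-208.8 − (-10.8))/(-9) = 22.
SD(W) = √23409 = 153.
SD(W) = |a|·SD(Q), so SD(Q) = 153/|-9| = 17.

μ_Q = 22, SD(Q) = 17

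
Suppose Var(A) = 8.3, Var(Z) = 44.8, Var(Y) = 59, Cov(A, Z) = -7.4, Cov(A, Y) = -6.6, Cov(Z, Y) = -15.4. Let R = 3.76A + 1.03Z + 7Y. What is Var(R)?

Var(R) = 2429.06096

Var(R) = a²·Var(A) + b²·Var(Z) + c²·Var(Y) + 2ab·Cov(A, Z) + 2ac·Cov(A, Y) + 2bc·Cov(Z, Y), with a = 3.76, b = 1.03, c = 7.
= 117.34208 + 47.52832 + 2891 + (-57.31744) + (-347.424) + (-222.068)
= 2429.06096.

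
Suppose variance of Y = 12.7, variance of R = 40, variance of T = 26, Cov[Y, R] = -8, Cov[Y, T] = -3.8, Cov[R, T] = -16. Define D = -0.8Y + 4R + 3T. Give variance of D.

variance of D = 567.568

variance of D = a²·variance of Y + b²·variance of R + c²·variance of T + 2ab·Cov[Y, R] + 2ac·Cov[Y, T] + 2bc·Cov[R, T], with a = -0.8, b = 4, c = 3.
= 8.128 + 640 + 234 + 51.2 + 18.24 + (-384)
= 567.568.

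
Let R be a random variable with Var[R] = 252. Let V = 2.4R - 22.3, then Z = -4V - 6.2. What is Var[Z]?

Var[Z] = 23224.32

Var[V] = 2.4²·252 = 1451.52.
Var[Z] = (-4)²·1451.52 = 23224.32.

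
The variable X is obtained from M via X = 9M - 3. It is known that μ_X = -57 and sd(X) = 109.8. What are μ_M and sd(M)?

μ_M = -6, sd(M) = 12.2

From X = 9M - 3: μ_X = a·μ_M + b, so μ_M = (μ_X − b)/a = (-57 − (-3))/9 = -6.
sd(X) = |a|·sd(M), so sd(M) = 109.8/|9| = 12.2.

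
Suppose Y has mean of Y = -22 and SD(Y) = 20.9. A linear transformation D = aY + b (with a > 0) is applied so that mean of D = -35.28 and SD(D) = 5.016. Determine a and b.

a = 0.24, b = -30

SD(D) = a·SD(Y) (a > 0), so a = 5.016/20.9 = 0.24.
mean of D = a·mean of Y + b, so b = -35.28 − 0.24·(-22) = -30.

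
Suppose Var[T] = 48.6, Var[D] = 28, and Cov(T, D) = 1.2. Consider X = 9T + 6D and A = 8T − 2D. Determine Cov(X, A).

Cov(X, A) = 3199.2

By bilinearity, Cov(X, A) = ac·Var[T] + bd·Var[D] + (ad+bc)·Cov(T, D), with a=9, b=6, c=8, d=-2.
ac·Var[T] = 9·8·48.6 = 3499.2
bd·Var[D] = 6·(-2)·28 = -336
(ad+bc)·Cov(T, D) = (30)·1.2 = 36
Cov(X, A) = 3499.2 + (-336) + 36 = 3199.2.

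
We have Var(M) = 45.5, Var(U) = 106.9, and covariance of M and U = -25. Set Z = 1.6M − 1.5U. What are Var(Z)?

Var(Z) = a²·Var(M) + b²·Var(U) + 2ab·covariance of M and U with a = 1.6, b = -1.5.
= 1.6²·45.5 + (-1.5)²·106.9 + 2·1.6·(-1.5)·(-25)
= 116.48 + 240.525 + 120 = 477.005.

Var(Z) = 477.005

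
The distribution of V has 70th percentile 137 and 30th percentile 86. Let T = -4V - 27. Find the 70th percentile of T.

Since a = -4 < 0 the transformation is decreasing, reversing order: the 70th percentile of T corresponds to the 30th percentile of V.
So P_{70}(T) = a·P_{30}(V) + b = (-4)·86 + (-27) = -371.

70th percentile of T = -371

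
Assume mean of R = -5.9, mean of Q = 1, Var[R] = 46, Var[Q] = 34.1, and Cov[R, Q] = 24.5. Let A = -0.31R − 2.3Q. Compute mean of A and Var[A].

mean of A = (-0.31)·mean of R + (-2.3)·mean of Q = (-0.31)·(-5.9) + (-2.3)·1 = -0.471.
Var[A] = a²·Var[R] + b²·Var[Q] + 2ab·Cov[R, Q] with a = -0.31, b = -2.3.
= (-0.31)²·46 + (-2.3)²·34.1 + 2·(-0.31)·(-2.3)·24.5
= 4.4206 + 180.389 + 34.937 = 219.7466.

mean of A = -0.471, Var[A] = 219.7466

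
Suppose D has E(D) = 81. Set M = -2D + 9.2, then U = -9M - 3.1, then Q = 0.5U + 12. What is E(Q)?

E(Q) = 698.05

E(M) = (-2)·81 + 9.2 = -152.8.
E(U) = (-9)·(-152.8) + (-3.1) = 1372.1.
E(Q) = 0.5·1372.1 + 12 = 698.05.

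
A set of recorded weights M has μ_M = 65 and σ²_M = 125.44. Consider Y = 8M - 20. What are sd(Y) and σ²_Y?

Y = 8M - 20 is linear with a = 8, b = -20.
sd(M) = √125.44 = 11.2.
sd(Y) = |a|·sd(M) = |8|·11.2 = 89.6.
σ²_Y = a²·σ²_M = 8²·125.44 = 8028.16 (the additive constant -20 does not affect variance).

sd(Y) = 89.6, σ²_Y = 8028.16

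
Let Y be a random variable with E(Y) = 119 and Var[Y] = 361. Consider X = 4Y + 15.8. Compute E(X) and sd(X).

X = 4Y + 15.8 is linear with a = 4, b = 15.8.
E(X) = a·E(Y) + b = 4·119 + 15.8 = 491.8.
sd(Y) = √361 = 19.
sd(X) = |a|·sd(Y) = |4|·19 = 76.

E(X) = 491.8, sd(X) = 76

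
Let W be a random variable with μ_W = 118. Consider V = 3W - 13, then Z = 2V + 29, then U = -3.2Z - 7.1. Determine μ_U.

μ_V = 3·118 + (-13) = 341.
μ_Z = 2·341 + 29 = 711.
μ_U = (-3.2)·711 + (-7.1) = -2282.3.

μ_U = -2282.3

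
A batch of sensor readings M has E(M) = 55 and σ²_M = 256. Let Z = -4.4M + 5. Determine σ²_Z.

Z = -4.4M + 5 is linear with a = -4.4, b = 5.
σ²_Z = a²·σ²_M = (-4.4)²·256 = 4956.16 (the additive constant 5 does not affect variance).

σ²_Z = 4956.16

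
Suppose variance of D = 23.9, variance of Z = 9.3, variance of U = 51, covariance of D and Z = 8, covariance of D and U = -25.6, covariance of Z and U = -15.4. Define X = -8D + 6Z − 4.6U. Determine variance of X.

variance of X = 1141.48

variance of X = a²·variance of D + b²·variance of Z + c²·variance of U + 2ab·covariance of D and Z + 2ac·covariance of D and U + 2bc·covariance of Z and U, with a = -8, b = 6, c = -4.6.
= 1529.6 + 334.8 + 1079.16 + (-768) + (-1884.16) + 850.08
= 1141.48.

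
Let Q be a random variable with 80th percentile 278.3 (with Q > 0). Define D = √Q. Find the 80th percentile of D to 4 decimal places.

√Q is increasing, so P_{80}(D) = g(P_{80}(Q)) ≈ 16.6823.

80th percentile of D = 16.6823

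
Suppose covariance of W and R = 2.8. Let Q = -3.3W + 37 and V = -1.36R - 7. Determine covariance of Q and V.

covariance of Q and V = a·c·covariance of W and R = (-3.3)·(-1.36)·2.8 = 12.5664. Additive constants drop out.

covariance of Q and V = 12.5664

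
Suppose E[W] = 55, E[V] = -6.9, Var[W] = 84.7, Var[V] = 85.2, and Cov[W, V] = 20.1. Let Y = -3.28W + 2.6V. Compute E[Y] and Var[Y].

E[Y] = (-3.28)·E[W] + 2.6·E[V] = (-3.28)·55 + 2.6·(-6.9) = -198.34.
Var[Y] = a²·Var[W] + b²·Var[V] + 2ab·Cov[W, V] with a = -3.28, b = 2.6.
= (-3.28)²·84.7 + 2.6²·85.2 + 2·(-3.28)·2.6·20.1
= 911.23648 + 575.952 + (-342.8256) = 1144.36288.

E[Y] = -198.34, Var[Y] = 1144.36288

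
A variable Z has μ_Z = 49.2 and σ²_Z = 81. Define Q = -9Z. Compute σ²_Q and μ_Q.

σ²_Q = 6561, μ_Q = -442.8

Q = -9Z is linear with a = -9, b = 0.
σ²_Q = a²·σ²_Z = (-9)²·81 = 6561.
μ_Q = a·μ_Z + b = (-9)·49.2 = -442.8.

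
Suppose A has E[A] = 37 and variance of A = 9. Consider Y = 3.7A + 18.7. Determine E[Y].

E[Y] = 155.6

Y = 3.7A + 18.7 is linear with a = 3.7, b = 18.7.
E[Y] = a·E[A] + b = 3.7·37 + 18.7 = 155.6.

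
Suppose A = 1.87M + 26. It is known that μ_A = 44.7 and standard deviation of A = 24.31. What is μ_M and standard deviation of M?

μ_M = 10, standard deviation of M = 13

From A = 1.87M + 26: μ_A = a·μ_M + b, so μ_M = (μ_A − b)/a = (44.7 − 26)/1.87 = 10.
standard deviation of A = |a|·standard deviation of M, so standard deviation of M = 24.31/|1.87| = 13.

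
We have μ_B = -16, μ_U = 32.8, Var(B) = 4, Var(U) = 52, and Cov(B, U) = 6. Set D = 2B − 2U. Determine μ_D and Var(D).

μ_D = 2·μ_B + (-2)·μ_U = 2·(-16) + (-2)·32.8 = -97.6.
Var(D) = a²·Var(B) + b²·Var(U) + 2ab·Cov(B, U) with a = 2, b = -2.
= 2²·4 + (-2)²·52 + 2·2·(-2)·6
= 16 + 208 + (-48) = 176.

μ_D = -97.6, Var(D) = 176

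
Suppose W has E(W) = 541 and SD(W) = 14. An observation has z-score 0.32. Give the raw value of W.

W = 545.48

W = E(W) + z·SD(W) = 541 + 0.32·14 = 545.48.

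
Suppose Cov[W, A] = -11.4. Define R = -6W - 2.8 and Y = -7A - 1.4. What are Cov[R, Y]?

Cov[R, Y] = -478.8

Cov[R, Y] = a·c·Cov[W, A] = (-6)·(-7)·(-11.4) = -478.8. Additive constants drop out.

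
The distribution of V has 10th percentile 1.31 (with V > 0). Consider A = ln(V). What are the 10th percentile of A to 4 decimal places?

10th percentile of A = 0.27

ln(V) is increasing, so P_{10}(A) = g(P_{10}(V)) ≈ 0.27.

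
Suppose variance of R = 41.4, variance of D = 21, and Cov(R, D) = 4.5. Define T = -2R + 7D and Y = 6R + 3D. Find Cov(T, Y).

By bilinearity, Cov(T, Y) = ac·variance of R + bd·variance of D + (ad+bc)·Cov(R, D), with a=-2, b=7, c=6, d=3.
ac·variance of R = (-2)·6·41.4 = -496.8
bd·variance of D = 7·3·21 = 441
(ad+bc)·Cov(R, D) = (36)·4.5 = 162
Cov(T, Y) = -496.8 + 441 + 162 = 106.2.

Cov(T, Y) = 106.2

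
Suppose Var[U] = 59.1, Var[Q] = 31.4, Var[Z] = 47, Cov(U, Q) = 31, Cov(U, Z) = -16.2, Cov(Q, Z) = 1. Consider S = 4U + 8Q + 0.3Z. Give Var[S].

Var[S] = 4909.35

Var[S] = a²·Var[U] + b²·Var[Q] + c²·Var[Z] + 2ab·Cov(U, Q) + 2ac·Cov(U, Z) + 2bc·Cov(Q, Z), with a = 4, b = 8, c = 0.3.
= 945.6 + 2009.6 + 4.23 + 1984 + (-38.88) + 4.8
= 4909.35.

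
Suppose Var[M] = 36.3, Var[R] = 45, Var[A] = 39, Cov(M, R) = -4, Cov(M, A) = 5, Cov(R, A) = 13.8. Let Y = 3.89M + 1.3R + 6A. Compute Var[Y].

Var[Y] = a²·Var[M] + b²·Var[R] + c²·Var[A] + 2ab·Cov(M, R) + 2ac·Cov(M, A) + 2bc·Cov(R, A), with a = 3.89, b = 1.3, c = 6.
= 549.29523 + 76.05 + 1404 + (-40.456) + 233.4 + 215.28
= 2437.56923.

Var[Y] = 2437.56923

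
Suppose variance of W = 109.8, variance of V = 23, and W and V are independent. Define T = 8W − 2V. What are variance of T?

variance of T = 7119.2

variance of T = a²·variance of W + b²·variance of V + 2ab·covariance of W and V with a = 8, b = -2.
Independence gives covariance of W and V = 0.
= 8²·109.8 + (-2)²·23 + 2·8·(-2)·0
= 7027.2 + 92 + 0 = 7119.2.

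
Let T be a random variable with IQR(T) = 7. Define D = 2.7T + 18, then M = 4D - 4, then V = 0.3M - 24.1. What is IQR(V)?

IQR(V) = 22.68

IQR(D) = |2.7|·7 = 18.9.
IQR(M) = |4|·18.9 = 75.6.
IQR(V) = |0.3|·75.6 = 22.68.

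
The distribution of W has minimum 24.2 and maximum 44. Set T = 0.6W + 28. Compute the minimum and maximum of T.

a = 0.6 > 0, so min(T) = a·min(W)+b = 0.6·24.2 + 28 = 42.52 and max(T) = 0.6·44 + 28 = 54.4.

min(T) = 42.52, max(T) = 54.4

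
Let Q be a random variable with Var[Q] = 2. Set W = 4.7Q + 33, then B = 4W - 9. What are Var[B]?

Var[W] = 4.7²·2 = 44.18.
Var[B] = 4²·44.18 = 706.88.

Var[B] = 706.88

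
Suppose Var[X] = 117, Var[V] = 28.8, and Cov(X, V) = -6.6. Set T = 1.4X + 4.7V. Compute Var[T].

Var[T] = a²·Var[X] + b²·Var[V] + 2ab·Cov(X, V) with a = 1.4, b = 4.7.
= 1.4²·117 + 4.7²·28.8 + 2·1.4·4.7·(-6.6)
= 229.32 + 636.192 + (-86.856) = 778.656.

Var[T] = 778.656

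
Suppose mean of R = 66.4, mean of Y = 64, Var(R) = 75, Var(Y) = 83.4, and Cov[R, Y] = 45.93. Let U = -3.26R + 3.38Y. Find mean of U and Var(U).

mean of U = -0.144, Var(U) = 737.677992

mean of U = (-3.26)·mean of R + 3.38·mean of Y = (-3.26)·66.4 + 3.38·64 = -0.144.
Var(U) = a²·Var(R) + b²·Var(Y) + 2ab·Cov[R, Y] with a = -3.26, b = 3.38.
= (-3.26)²·75 + 3.38²·83.4 + 2·(-3.26)·3.38·45.93
= 797.07 + 952.79496 + (-1012.186968) = 737.677992.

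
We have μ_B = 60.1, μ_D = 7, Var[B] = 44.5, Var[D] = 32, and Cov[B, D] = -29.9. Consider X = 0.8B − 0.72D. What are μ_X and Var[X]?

μ_X = 43.04, Var[X] = 79.5136

μ_X = 0.8·μ_B + (-0.72)·μ_D = 0.8·60.1 + (-0.72)·7 = 43.04.
Var[X] = a²·Var[B] + b²·Var[D] + 2ab·Cov[B, D] with a = 0.8, b = -0.72.
= 0.8²·44.5 + (-0.72)²·32 + 2·0.8·(-0.72)·(-29.9)
= 28.48 + 16.5888 + 34.4448 = 79.5136.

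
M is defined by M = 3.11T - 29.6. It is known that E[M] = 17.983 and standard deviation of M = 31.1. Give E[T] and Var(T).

From M = 3.11T - 29.6: E[M] = a·E[T] + b, so E[T] = (E[M] − b)/a = (17.983 − (-29.6))/3.11 = 15.3.
Var(M) = 31.1² = 967.21.
Var(M) = a²·Var(T), so Var(T) = 967.21/3.11² = 100.

E[T] = 15.3, Var(T) = 100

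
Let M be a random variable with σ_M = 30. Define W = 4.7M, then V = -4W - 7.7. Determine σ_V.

σ_W = |4.7|·30 = 141.
σ_V = |-4|·141 = 564.

σ_V = 564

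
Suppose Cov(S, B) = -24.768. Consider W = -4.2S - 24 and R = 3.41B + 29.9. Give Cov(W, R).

Cov(W, R) = a·c·Cov(S, B) = (-4.2)·3.41·(-24.768) = 354.727296. Additive constants drop out.

Cov(W, R) = 354.727296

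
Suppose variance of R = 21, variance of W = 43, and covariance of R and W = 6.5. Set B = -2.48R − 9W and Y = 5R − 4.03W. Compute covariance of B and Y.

By bilinearity, covariance of B and Y = ac·variance of R + bd·variance of W + (ad+bc)·covariance of R and W, with a=-2.48, b=-9, c=5, d=-4.03.
ac·variance of R = (-2.48)·5·21 = -260.4
bd·variance of W = (-9)·(-4.03)·43 = 1559.61
(ad+bc)·covariance of R and W = (-35.0056)·6.5 = -227.5364
covariance of B and Y = -260.4 + 1559.61 + (-227.5364) = 1071.6736.

covariance of B and Y = 1071.6736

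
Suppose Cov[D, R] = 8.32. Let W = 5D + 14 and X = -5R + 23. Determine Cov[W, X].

Cov[W, X] = a·c·Cov[D, R] = 5·(-5)·8.32 = -208. Additive constants drop out.

Cov[W, X] = -208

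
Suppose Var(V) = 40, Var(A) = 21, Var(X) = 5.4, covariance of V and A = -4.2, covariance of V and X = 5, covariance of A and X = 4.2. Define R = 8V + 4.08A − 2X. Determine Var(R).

Var(R) = 2428.4544

Var(R) = a²·Var(V) + b²·Var(A) + c²·Var(X) + 2ab·covariance of V and A + 2ac·covariance of V and X + 2bc·covariance of A and X, with a = 8, b = 4.08, c = -2.
= 2560 + 349.5744 + 21.6 + (-274.176) + (-160) + (-68.544)
= 2428.4544.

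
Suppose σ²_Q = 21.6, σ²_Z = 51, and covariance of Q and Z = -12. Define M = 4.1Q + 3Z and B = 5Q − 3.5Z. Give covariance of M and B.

By bilinearity, covariance of M and B = ac·σ²_Q + bd·σ²_Z + (ad+bc)·covariance of Q and Z, with a=4.1, b=3, c=5, d=-3.5.
ac·σ²_Q = 4.1·5·21.6 = 442.8
bd·σ²_Z = 3·(-3.5)·51 = -535.5
(ad+bc)·covariance of Q and Z = (0.65)·(-12) = -7.8
covariance of M and B = 442.8 + (-535.5) + (-7.8) = -100.5.

covariance of M and B = -100.5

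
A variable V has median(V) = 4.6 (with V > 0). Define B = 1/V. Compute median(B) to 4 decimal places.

median(B) = 0.2174

1/V is monotone on this domain, so median(B) = 1/(4.6) ≈ 0.2174.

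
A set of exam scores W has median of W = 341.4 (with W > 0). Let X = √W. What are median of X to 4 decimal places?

√W is monotone on this domain, so median of X = √(341.4) ≈ 18.477.

median of X = 18.477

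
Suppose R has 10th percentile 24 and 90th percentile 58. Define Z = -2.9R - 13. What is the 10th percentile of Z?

10th percentile of Z = -181.2

Since a = -2.9 < 0 the transformation is decreasing, reversing order: the 10th percentile of Z corresponds to the 90th percentile of R.
So P_{10}(Z) = a·P_{90}(R) + b = (-2.9)·58 + (-13) = -181.2.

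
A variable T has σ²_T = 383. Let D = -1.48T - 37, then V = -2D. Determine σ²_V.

σ²_V = 3355.6928

σ²_D = (-1.48)²·383 = 838.9232.
σ²_V = (-2)²·838.9232 = 3355.6928.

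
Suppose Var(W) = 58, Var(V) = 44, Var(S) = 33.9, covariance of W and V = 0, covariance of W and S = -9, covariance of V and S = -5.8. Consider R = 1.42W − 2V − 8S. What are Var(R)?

Var(R) = 2481.4312

Var(R) = a²·Var(W) + b²·Var(V) + c²·Var(S) + 2ab·covariance of W and V + 2ac·covariance of W and S + 2bc·covariance of V and S, with a = 1.42, b = -2, c = -8.
= 116.9512 + 176 + 2169.6 + 0 + 204.48 + (-185.6)
= 2481.4312.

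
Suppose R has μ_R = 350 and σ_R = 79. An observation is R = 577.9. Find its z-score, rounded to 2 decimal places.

z = 2.88

z = (R − μ_R) / σ_R = (577.9 − 350) / 79 ≈ 2.88.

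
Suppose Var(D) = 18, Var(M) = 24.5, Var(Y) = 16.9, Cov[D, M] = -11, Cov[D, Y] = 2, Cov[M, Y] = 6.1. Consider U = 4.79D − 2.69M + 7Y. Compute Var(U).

Var(U) = 1606.24445

Var(U) = a²·Var(D) + b²·Var(M) + c²·Var(Y) + 2ab·Cov[D, M] + 2ac·Cov[D, Y] + 2bc·Cov[M, Y], with a = 4.79, b = -2.69, c = 7.
= 412.9938 + 177.28445 + 828.1 + 283.4722 + 134.12 + (-229.726)
= 1606.24445.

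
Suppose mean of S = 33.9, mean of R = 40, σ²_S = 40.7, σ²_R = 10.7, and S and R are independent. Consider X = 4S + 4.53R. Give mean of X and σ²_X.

mean of X = 4·mean of S + 4.53·mean of R = 4·33.9 + 4.53·40 = 316.8.
σ²_X = a²·σ²_S + b²·σ²_R + 2ab·covariance of S and R with a = 4, b = 4.53.
Independence gives covariance of S and R = 0.
= 4²·40.7 + 4.53²·10.7 + 2·4·4.53·0
= 651.2 + 219.57363 + 0 = 870.77363.

mean of X = 316.8, σ²_X = 870.77363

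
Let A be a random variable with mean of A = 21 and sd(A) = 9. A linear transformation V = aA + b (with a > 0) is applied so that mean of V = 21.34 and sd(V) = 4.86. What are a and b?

sd(V) = a·sd(A) (a > 0), so a = 4.86/9 = 0.54.
mean of V = a·mean of A + b, so b = 21.34 − 0.54·21 = 10.

a = 0.54, b = 10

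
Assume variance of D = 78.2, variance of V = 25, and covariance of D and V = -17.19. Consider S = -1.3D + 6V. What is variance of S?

variance of S = a²·variance of D + b²·variance of V + 2ab·covariance of D and V with a = -1.3, b = 6.
= (-1.3)²·78.2 + 6²·25 + 2·(-1.3)·6·(-17.19)
= 132.158 + 900 + 268.164 = 1300.322.

variance of S = 1300.322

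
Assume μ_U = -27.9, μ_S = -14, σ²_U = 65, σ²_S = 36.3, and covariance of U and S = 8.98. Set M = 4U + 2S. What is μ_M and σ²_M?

μ_M = 4·μ_U + 2·μ_S = 4·(-27.9) + 2·(-14) = -139.6.
σ²_M = a²·σ²_U + b²·σ²_S + 2ab·covariance of U and S with a = 4, b = 2.
= 4²·65 + 2²·36.3 + 2·4·2·8.98
= 1040 + 145.2 + 143.68 = 1328.88.

μ_M = -139.6, σ²_M = 1328.88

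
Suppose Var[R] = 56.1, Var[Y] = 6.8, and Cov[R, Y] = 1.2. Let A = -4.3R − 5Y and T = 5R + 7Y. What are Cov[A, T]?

By bilinearity, Cov[A, T] = ac·Var[R] + bd·Var[Y] + (ad+bc)·Cov[R, Y], with a=-4.3, b=-5, c=5, d=7.
ac·Var[R] = (-4.3)·5·56.1 = -1206.15
bd·Var[Y] = (-5)·7·6.8 = -238
(ad+bc)·Cov[R, Y] = (-55.1)·1.2 = -66.12
Cov[A, T] = -1206.15 + (-238) + (-66.12) = -1510.27.

Cov[A, T] = -1510.27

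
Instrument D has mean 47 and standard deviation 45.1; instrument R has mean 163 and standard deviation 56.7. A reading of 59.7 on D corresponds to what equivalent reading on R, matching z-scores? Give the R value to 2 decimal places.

z = (59.7 − 47)/45.1 ≈ 0.2816.
R = 163 + z·56.7 = 163 + (59.7 − 47)·56.7/45.1 ≈ 178.97.

R = 178.97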